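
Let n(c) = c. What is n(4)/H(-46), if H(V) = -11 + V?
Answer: -4/57 ≈ -0.070175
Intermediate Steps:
n(4)/H(-46) = 4/(-11 - 46) = 4/(-57) = -1/57*4 = -4/57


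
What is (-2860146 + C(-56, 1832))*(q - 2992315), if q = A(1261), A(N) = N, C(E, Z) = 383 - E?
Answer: 8553538061178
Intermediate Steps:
q = 1261
(-2860146 + C(-56, 1832))*(q - 2992315) = (-2860146 + (383 - 1*(-56)))*(1261 - 2992315) = (-2860146 + (383 + 56))*(-2991054) = (-2860146 + 439)*(-2991054) = -2859707*(-2991054) = 8553538061178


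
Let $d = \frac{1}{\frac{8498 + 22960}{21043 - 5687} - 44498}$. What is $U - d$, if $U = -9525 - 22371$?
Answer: $- \frac{10896946721162}{341639915} \approx -31896.0$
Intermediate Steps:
$U = -31896$
$d = - \frac{7678}{341639915}$ ($d = \frac{1}{\frac{31458}{15356} - 44498} = \frac{1}{31458 \cdot \frac{1}{15356} - 44498} = \frac{1}{\frac{15729}{7678} - 44498} = \frac{1}{- \frac{341639915}{7678}} = - \frac{7678}{341639915} \approx -2.2474 \cdot 10^{-5}$)
$U - d = -31896 - - \frac{7678}{341639915} = -31896 + \frac{7678}{341639915} = - \frac{10896946721162}{341639915}$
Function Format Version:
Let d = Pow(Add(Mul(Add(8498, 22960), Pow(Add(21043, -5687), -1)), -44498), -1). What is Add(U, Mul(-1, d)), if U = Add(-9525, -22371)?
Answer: Rational(-10896946721162, 341639915) ≈ -31896.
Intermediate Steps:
U = -31896
d = Rational(-7678, 341639915) (d = Pow(Add(Mul(31458, Pow(15356, -1)), -44498), -1) = Pow(Add(Mul(31458, Rational(1, 15356)), -44498), -1) = Pow(Add(Rational(15729, 7678), -44498), -1) = Pow(Rational(-341639915, 7678), -1) = Rational(-7678, 341639915) ≈ -2.2474e-5)
Add(U, Mul(-1, d)) = Add(-31896, Mul(-1, Rational(-7678, 341639915))) = Add(-31896, Rational(7678, 341639915)) = Rational(-10896946721162, 341639915)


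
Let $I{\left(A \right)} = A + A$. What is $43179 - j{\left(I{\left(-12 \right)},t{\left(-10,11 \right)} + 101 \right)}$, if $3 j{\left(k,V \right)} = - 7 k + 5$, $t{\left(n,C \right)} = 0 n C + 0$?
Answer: $\frac{129364}{3} \approx 43121.0$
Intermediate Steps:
$I{\left(A \right)} = 2 A$
$t{\left(n,C \right)} = 0$ ($t{\left(n,C \right)} = 0 C + 0 = 0 + 0 = 0$)
$j{\left(k,V \right)} = \frac{5}{3} - \frac{7 k}{3}$ ($j{\left(k,V \right)} = \frac{- 7 k + 5}{3} = \frac{5 - 7 k}{3} = \frac{5}{3} - \frac{7 k}{3}$)
$43179 - j{\left(I{\left(-12 \right)},t{\left(-10,11 \right)} + 101 \right)} = 43179 - \left(\frac{5}{3} - \frac{7 \cdot 2 \left(-12\right)}{3}\right) = 43179 - \left(\frac{5}{3} - -56\right) = 43179 - \left(\frac{5}{3} + 56\right) = 43179 - \frac{173}{3} = \frac{129364}{3}$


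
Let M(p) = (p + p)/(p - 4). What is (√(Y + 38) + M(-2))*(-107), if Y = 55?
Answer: -214/3 - 107*√93 ≈ -1103.2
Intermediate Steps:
M(p) = 2*p/(-4 + p) (M(p) = (2*p)/(-4 + p) = 2*p/(-4 + p))
(√(Y + 38) + M(-2))*(-107) = (√(55 + 38) + 2*(-2)/(-4 - 2))*(-107) = (√93 + 2*(-2)/(-6))*(-107) = (√93 + 2*(-2)*(-⅙))*(-107) = (√93 + ⅔)*(-107) = (⅔ + √93)*(-107) = -214/3 - 107*√93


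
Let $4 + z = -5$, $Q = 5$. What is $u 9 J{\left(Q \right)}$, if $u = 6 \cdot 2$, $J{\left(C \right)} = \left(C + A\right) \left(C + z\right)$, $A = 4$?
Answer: $-3888$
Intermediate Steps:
$z = -9$ ($z = -4 - 5 = -9$)
$J{\left(C \right)} = \left(-9 + C\right) \left(4 + C\right)$ ($J{\left(C \right)} = \left(C + 4\right) \left(C - 9\right) = \left(4 + C\right) \left(-9 + C\right) = \left(-9 + C\right) \left(4 + C\right)$)
$u = 12$
$u 9 J{\left(Q \right)} = 12 \cdot 9 \left(-36 + 5^{2} - 25\right) = 108 \left(-36 + 25 - 25\right) = 108 \left(-36\right) = -3888$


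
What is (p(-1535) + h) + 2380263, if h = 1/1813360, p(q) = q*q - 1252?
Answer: 8586687552961/1813360 ≈ 4.7352e+6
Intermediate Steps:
p(q) = -1252 + q² (p(q) = q² - 1252 = -1252 + q²)
h = 1/1813360 ≈ 5.5146e-7
(p(-1535) + h) + 2380263 = ((-1252 + (-1535)²) + 1/1813360) + 2380263 = ((-1252 + 2356225) + 1/1813360) + 2380263 = (2354973 + 1/1813360) + 2380263 = 4270413839281/1813360 + 2380263 = 8586687552961/1813360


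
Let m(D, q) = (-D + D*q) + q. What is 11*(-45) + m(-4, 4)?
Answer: -503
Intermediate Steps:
m(D, q) = q - D + D*q
11*(-45) + m(-4, 4) = 11*(-45) + (4 - 1*(-4) - 4*4) = -495 + (4 + 4 - 16) = -495 - 8 = -503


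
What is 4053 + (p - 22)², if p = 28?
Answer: 4089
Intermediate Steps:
4053 + (p - 22)² = 4053 + (28 - 22)² = 4053 + 6² = 4053 + 36 = 4089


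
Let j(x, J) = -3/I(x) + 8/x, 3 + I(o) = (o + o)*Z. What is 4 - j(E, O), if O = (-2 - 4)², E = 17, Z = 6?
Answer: 4037/1139 ≈ 3.5443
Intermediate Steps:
I(o) = -3 + 12*o (I(o) = -3 + (o + o)*6 = -3 + (2*o)*6 = -3 + 12*o)
O = 36 (O = (-6)² = 36)
j(x, J) = -3/(-3 + 12*x) + 8/x
4 - j(E, O) = 4 - (-8 + 31*17)/(17*(-1 + 4*17)) = 4 - (-8 + 527)/(17*(-1 + 68)) = 4 - 519/(17*67) = 4 - 1*519/1139 = 4 - 519/1139 = 4037/1139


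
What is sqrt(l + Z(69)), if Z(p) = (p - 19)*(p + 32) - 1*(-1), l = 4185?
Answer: 2*sqrt(2309) ≈ 96.104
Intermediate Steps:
Z(p) = 1 + (-19 + p)*(32 + p) (Z(p) = (-19 + p)*(32 + p) + 1 = 1 + (-19 + p)*(32 + p))
sqrt(l + Z(69)) = sqrt(4185 + (-607 + 69**2 + 13*69)) = sqrt(4185 + (-607 + 4761 + 897)) = sqrt(4185 + 5051) = sqrt(9236) = 2*sqrt(2309)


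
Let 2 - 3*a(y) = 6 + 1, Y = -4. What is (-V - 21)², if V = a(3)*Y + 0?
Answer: 6889/9 ≈ 765.44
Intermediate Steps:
a(y) = -5/3 (a(y) = ⅔ - (6 + 1)/3 = ⅔ - ⅓*7 = ⅔ - 7/3 = -5/3)
V = 20/3 (V = -5/3*(-4) + 0 = 20/3 + 0 = 20/3 ≈ 6.6667)
(-V - 21)² = (-1*20/3 - 21)² = (-20/3 - 21)² = (-83/3)² = 6889/9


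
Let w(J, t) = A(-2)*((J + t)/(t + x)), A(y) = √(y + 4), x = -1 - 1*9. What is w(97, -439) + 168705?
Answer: 168705 + 342*√2/449 ≈ 1.6871e+5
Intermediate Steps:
x = -10 (x = -1 - 9 = -10)
A(y) = √(4 + y)
w(J, t) = √2*(J + t)/(-10 + t) (w(J, t) = √(4 - 2)*((J + t)/(t - 10)) = √2*((J + t)/(-10 + t)) = √2*(J + t)/(-10 + t))
w(97, -439) + 168705 = √2*(97 - 439)/(-10 - 439) + 168705 = √2*(-342)/(-449) + 168705 = √2*(-1/449)*(-342) + 168705 = 342*√2/449 + 168705 = 168705 + 342*√2/449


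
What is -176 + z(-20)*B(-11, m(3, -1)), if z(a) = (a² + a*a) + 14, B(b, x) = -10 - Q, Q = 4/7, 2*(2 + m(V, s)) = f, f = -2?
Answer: -61468/7 ≈ -8781.1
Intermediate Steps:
m(V, s) = -3 (m(V, s) = -2 + (½)*(-2) = -2 - 1 = -3)
Q = 4/7 (Q = 4*(⅐) = 4/7 ≈ 0.57143)
B(b, x) = -74/7 (B(b, x) = -10 - 1*4/7 = -10 - 4/7 = -74/7)
z(a) = 14 + 2*a² (z(a) = (a² + a²) + 14 = 2*a² + 14 = 14 + 2*a²)
-176 + z(-20)*B(-11, m(3, -1)) = -176 + (14 + 2*(-20)²)*(-74/7) = -176 + (14 + 2*400)*(-74/7) = -176 + (14 + 800)*(-74/7) = -176 + 814*(-74/7) = -176 - 60236/7 = -61468/7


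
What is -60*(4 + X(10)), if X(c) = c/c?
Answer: -300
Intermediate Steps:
X(c) = 1
-60*(4 + X(10)) = -60*(4 + 1) = -60*5 = -300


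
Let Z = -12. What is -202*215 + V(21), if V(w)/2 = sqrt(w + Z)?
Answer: -43424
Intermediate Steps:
V(w) = 2*sqrt(-12 + w) (V(w) = 2*sqrt(w - 12) = 2*sqrt(-12 + w))
-202*215 + V(21) = -202*215 + 2*sqrt(-12 + 21) = -43430 + 2*sqrt(9) = -43430 + 2*3 = -43430 + 6 = -43424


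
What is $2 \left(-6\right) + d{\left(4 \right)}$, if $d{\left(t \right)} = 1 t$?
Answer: $-8$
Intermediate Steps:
$d{\left(t \right)} = t$
$2 \left(-6\right) + d{\left(4 \right)} = 2 \left(-6\right) + 4 = -12 + 4 = -8$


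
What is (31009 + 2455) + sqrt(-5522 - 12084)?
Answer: 33464 + I*sqrt(17606) ≈ 33464.0 + 132.69*I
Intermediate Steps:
(31009 + 2455) + sqrt(-5522 - 12084) = 33464 + sqrt(-17606) = 33464 + I*sqrt(17606)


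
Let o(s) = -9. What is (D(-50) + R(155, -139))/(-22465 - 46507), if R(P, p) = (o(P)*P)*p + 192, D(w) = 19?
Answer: -48529/17243 ≈ -2.8144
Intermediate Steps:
R(P, p) = 192 - 9*P*p (R(P, p) = (-9*P)*p + 192 = -9*P*p + 192 = 192 - 9*P*p)
(D(-50) + R(155, -139))/(-22465 - 46507) = (19 + (192 - 9*155*(-139)))/(-22465 - 46507) = (19 + (192 + 193905))/(-68972) = (19 + 194097)*(-1/68972) = 194116*(-1/68972) = -48529/17243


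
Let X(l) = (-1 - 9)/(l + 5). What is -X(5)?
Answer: 1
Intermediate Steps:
X(l) = -10/(5 + l)
-X(5) = -(-10)/(5 + 5) = -(-10)/10 = -1*(-1) = 1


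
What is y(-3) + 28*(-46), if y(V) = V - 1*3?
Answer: -1294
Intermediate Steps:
y(V) = -3 + V (y(V) = V - 3 = -3 + V)
y(-3) + 28*(-46) = (-3 - 3) + 28*(-46) = -6 - 1288 = -1294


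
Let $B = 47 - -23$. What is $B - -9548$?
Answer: $9618$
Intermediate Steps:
$B = 70$ ($B = 47 + 23 = 70$)
$B - -9548 = 70 - -9548 = 70 + 9548 = 9618$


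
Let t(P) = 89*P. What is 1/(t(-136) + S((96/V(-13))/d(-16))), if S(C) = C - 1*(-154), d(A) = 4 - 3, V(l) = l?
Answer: -13/155446 ≈ -8.3630e-5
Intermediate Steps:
d(A) = 1
S(C) = 154 + C (S(C) = C + 154 = 154 + C)
1/(t(-136) + S((96/V(-13))/d(-16))) = 1/(89*(-136) + (154 + (96/(-13))/1)) = 1/(-12104 + (154 + (96*(-1/13))*1)) = 1/(-12104 + (154 - 96/13*1)) = 1/(-12104 + (154 - 96/13)) = 1/(-12104 + 1906/13) = 1/(-155446/13) = -13/155446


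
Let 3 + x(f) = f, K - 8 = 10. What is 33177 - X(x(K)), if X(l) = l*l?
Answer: 32952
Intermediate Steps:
K = 18 (K = 8 + 10 = 18)
x(f) = -3 + f
X(l) = l²
33177 - X(x(K)) = 33177 - (-3 + 18)² = 33177 - 1*15² = 33177 - 1*225 = 33177 - 225 = 32952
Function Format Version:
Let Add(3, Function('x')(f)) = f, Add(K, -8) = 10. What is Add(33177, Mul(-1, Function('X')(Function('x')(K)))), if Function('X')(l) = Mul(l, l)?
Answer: 32952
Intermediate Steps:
K = 18 (K = Add(8, 10) = 18)
Function('x')(f) = Add(-3, f)
Function('X')(l) = Pow(l, 2)
Add(33177, Mul(-1, Function('X')(Function('x')(K)))) = Add(33177, Mul(-1, Pow(Add(-3, 18), 2))) = Add(33177, Mul(-1, Pow(15, 2))) = Add(33177, Mul(-1, 225)) = Add(33177, -225) = 32952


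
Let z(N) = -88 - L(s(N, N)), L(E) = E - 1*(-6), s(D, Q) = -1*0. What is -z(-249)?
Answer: 94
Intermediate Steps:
s(D, Q) = 0
L(E) = 6 + E (L(E) = E + 6 = 6 + E)
z(N) = -94 (z(N) = -88 - (6 + 0) = -88 - 1*6 = -88 - 6 = -94)
-z(-249) = -1*(-94) = 94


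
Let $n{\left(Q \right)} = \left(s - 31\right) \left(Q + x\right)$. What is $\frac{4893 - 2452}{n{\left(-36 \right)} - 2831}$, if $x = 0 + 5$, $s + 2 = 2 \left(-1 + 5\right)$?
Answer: $- \frac{2441}{2056} \approx -1.1873$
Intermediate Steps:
$s = 6$ ($s = -2 + 2 \left(-1 + 5\right) = -2 + 2 \cdot 4 = -2 + 8 = 6$)
$x = 5$
$n{\left(Q \right)} = -125 - 25 Q$ ($n{\left(Q \right)} = \left(6 - 31\right) \left(Q + 5\right) = - 25 \left(5 + Q\right) = -125 - 25 Q$)
$\frac{4893 - 2452}{n{\left(-36 \right)} - 2831} = \frac{4893 - 2452}{\left(-125 - -900\right) - 2831} = \frac{2441}{\left(-125 + 900\right) - 2831} = \frac{2441}{775 - 2831} = \frac{2441}{-2056} = 2441 \left(- \frac{1}{2056}\right) = - \frac{2441}{2056}$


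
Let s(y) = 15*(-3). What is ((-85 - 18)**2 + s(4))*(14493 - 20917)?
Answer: -67863136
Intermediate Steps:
s(y) = -45
((-85 - 18)**2 + s(4))*(14493 - 20917) = ((-85 - 18)**2 - 45)*(14493 - 20917) = ((-103)**2 - 45)*(-6424) = (10609 - 45)*(-6424) = 10564*(-6424) = -67863136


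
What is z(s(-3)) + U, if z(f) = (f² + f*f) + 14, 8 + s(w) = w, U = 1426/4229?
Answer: 1084050/4229 ≈ 256.34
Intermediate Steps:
U = 1426/4229 (U = 1426*(1/4229) = 1426/4229 ≈ 0.33720)
s(w) = -8 + w
z(f) = 14 + 2*f² (z(f) = (f² + f²) + 14 = 2*f² + 14 = 14 + 2*f²)
z(s(-3)) + U = (14 + 2*(-8 - 3)²) + 1426/4229 = (14 + 2*(-11)²) + 1426/4229 = (14 + 2*121) + 1426/4229 = (14 + 242) + 1426/4229 = 256 + 1426/4229 = 1084050/4229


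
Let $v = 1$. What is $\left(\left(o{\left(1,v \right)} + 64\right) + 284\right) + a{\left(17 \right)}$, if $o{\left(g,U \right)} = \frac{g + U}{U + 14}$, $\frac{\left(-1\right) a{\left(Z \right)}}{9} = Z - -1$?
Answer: $\frac{2792}{15} \approx 186.13$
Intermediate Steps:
$a{\left(Z \right)} = -9 - 9 Z$ ($a{\left(Z \right)} = - 9 \left(Z - -1\right) = - 9 \left(Z + 1\right) = - 9 \left(1 + Z\right) = -9 - 9 Z$)
$o{\left(g,U \right)} = \frac{U + g}{14 + U}$
$\left(\left(o{\left(1,v \right)} + 64\right) + 284\right) + a{\left(17 \right)} = \left(\left(\frac{1 + 1}{14 + 1} + 64\right) + 284\right) - 162 = \left(\left(\frac{1}{15} \cdot 2 + 64\right) + 284\right) - 162 = \left(\left(\frac{2}{15} + 64\right) + 284\right) - 162 = \left(\frac{962}{15} + 284\right) - 162 = \frac{5222}{15} - 162 = \frac{2792}{15}$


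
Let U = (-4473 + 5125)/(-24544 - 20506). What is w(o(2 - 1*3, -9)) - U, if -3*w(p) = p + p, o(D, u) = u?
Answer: 135476/22525 ≈ 6.0145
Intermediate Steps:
w(p) = -2*p/3 (w(p) = -(p + p)/3 = -2*p/3)
U = -326/22525 (U = 652/(-45050) = 652*(-1/45050) = -326/22525 ≈ -0.014473)
w(o(2 - 1*3, -9)) - U = -⅔*(-9) - 1*(-326/22525) = 6 + 326/22525 = 135476/22525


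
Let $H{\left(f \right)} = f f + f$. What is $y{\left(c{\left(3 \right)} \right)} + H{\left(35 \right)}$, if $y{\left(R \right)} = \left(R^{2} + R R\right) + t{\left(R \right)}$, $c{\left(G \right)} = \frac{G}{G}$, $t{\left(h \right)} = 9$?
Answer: $1271$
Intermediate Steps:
$c{\left(G \right)} = 1$
$y{\left(R \right)} = 9 + 2 R^{2}$ ($y{\left(R \right)} = \left(R^{2} + R R\right) + 9 = \left(R^{2} + R^{2}\right) + 9 = 2 R^{2} + 9 = 9 + 2 R^{2}$)
$H{\left(f \right)} = f + f^{2}$ ($H{\left(f \right)} = f^{2} + f = f + f^{2}$)
$y{\left(c{\left(3 \right)} \right)} + H{\left(35 \right)} = \left(9 + 2 \cdot 1^{2}\right) + 35 \left(1 + 35\right) = \left(9 + 2 \cdot 1\right) + 35 \cdot 36 = \left(9 + 2\right) + 1260 = 11 + 1260 = 1271$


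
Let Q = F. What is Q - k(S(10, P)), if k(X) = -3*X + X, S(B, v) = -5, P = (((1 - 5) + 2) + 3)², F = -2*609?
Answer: -1228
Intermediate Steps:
F = -1218
P = 1 (P = ((-4 + 2) + 3)² = (-2 + 3)² = 1² = 1)
Q = -1218
k(X) = -2*X
Q - k(S(10, P)) = -1218 - (-2)*(-5) = -1218 - 1*10 = -1218 - 10 = -1228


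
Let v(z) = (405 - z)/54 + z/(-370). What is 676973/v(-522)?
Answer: 751440030/20621 ≈ 36441.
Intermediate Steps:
v(z) = 15/2 - 106*z/4995 (v(z) = (405 - z)*(1/54) + z*(-1/370) = (15/2 - z/54) - z/370 = 15/2 - 106*z/4995)
676973/v(-522) = 676973/(15/2 - 106/4995*(-522)) = 676973/(15/2 + 6148/555) = 676973/(20621/1110) = 676973*(1110/20621) = 751440030/20621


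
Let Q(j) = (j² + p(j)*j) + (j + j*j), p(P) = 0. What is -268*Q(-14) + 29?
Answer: -101275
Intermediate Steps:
Q(j) = j + 2*j² (Q(j) = (j² + 0*j) + (j + j*j) = (j² + 0) + (j + j²) = j² + (j + j²) = j + 2*j²)
-268*Q(-14) + 29 = -(-3752)*(1 + 2*(-14)) + 29 = -(-3752)*(1 - 28) + 29 = -(-3752)*(-27) + 29 = -268*378 + 29 = -101304 + 29 = -101275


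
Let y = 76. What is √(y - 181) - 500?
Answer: -500 + I*√105 ≈ -500.0 + 10.247*I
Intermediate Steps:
√(y - 181) - 500 = √(76 - 181) - 500 = √(-105) - 500 = I*√105 - 500 = -500 + I*√105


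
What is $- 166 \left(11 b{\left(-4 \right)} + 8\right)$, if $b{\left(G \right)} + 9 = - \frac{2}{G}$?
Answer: $14193$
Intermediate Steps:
$b{\left(G \right)} = -9 - \frac{2}{G}$
$- 166 \left(11 b{\left(-4 \right)} + 8\right) = - 166 \left(11 \left(-9 - \frac{2}{-4}\right) + 8\right) = - 166 \left(11 \left(-9 - - \frac{1}{2}\right) + 8\right) = - 166 \left(11 \left(-9 + \frac{1}{2}\right) + 8\right) = - 166 \left(11 \left(- \frac{17}{2}\right) + 8\right) = - 166 \left(- \frac{187}{2} + 8\right) = \left(-166\right) \left(- \frac{171}{2}\right) = 14193$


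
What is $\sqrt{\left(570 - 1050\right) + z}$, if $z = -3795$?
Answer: $15 i \sqrt{19} \approx 65.384 i$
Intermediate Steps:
$\sqrt{\left(570 - 1050\right) + z} = \sqrt{\left(570 - 1050\right) - 3795} = \sqrt{-480 - 3795} = \sqrt{-4275} = 15 i \sqrt{19}$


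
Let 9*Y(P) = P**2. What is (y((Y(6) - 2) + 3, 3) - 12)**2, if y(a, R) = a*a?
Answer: 169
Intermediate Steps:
Y(P) = P**2/9
y(a, R) = a**2
(y((Y(6) - 2) + 3, 3) - 12)**2 = ((((1/9)*6**2 - 2) + 3)**2 - 12)**2 = ((((1/9)*36 - 2) + 3)**2 - 12)**2 = (((4 - 2) + 3)**2 - 12)**2 = ((2 + 3)**2 - 12)**2 = (5**2 - 12)**2 = (25 - 12)**2 = 13**2 = 169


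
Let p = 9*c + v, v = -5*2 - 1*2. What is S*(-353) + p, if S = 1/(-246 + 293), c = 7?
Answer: 2044/47 ≈ 43.489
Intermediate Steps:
v = -12 (v = -10 - 2 = -12)
p = 51 (p = 9*7 - 12 = 63 - 12 = 51)
S = 1/47 ≈ 0.021277
S*(-353) + p = (1/47)*(-353) + 51 = -353/47 + 51 = 2044/47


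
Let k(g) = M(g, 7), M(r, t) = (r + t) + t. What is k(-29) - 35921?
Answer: -35936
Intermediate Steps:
M(r, t) = r + 2*t
k(g) = 14 + g (k(g) = g + 2*7 = g + 14 = 14 + g)
k(-29) - 35921 = (14 - 29) - 35921 = -15 - 35921 = -35936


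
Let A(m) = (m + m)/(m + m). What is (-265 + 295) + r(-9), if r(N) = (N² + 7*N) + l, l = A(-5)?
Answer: 49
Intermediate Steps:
A(m) = 1 (A(m) = (2*m)/((2*m)) = (2*m)*(1/(2*m)) = 1)
l = 1
r(N) = 1 + N² + 7*N (r(N) = (N² + 7*N) + 1 = 1 + N² + 7*N)
(-265 + 295) + r(-9) = (-265 + 295) + (1 + (-9)² + 7*(-9)) = 30 + (1 + 81 - 63) = 30 + 19 = 49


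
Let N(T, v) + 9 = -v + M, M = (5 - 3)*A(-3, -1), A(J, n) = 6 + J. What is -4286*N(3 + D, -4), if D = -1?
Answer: -4286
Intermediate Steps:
M = 6 (M = (5 - 3)*(6 - 3) = 2*3 = 6)
N(T, v) = -3 - v (N(T, v) = -9 + (-v + 6) = -9 + (6 - v) = -3 - v)
-4286*N(3 + D, -4) = -4286*(-3 - 1*(-4)) = -4286*(-3 + 4) = -4286*1 = -4286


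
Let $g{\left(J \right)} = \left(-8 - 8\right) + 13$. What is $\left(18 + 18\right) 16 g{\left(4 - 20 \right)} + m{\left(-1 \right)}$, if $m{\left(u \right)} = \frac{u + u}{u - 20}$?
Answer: $- \frac{36286}{21} \approx -1727.9$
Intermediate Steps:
$g{\left(J \right)} = -3$ ($g{\left(J \right)} = -16 + 13 = -3$)
$m{\left(u \right)} = \frac{2 u}{-20 + u}$
$\left(18 + 18\right) 16 g{\left(4 - 20 \right)} + m{\left(-1 \right)} = \left(18 + 18\right) 16 \left(-3\right) + 2 \left(-1\right) \frac{1}{-20 - 1} = 36 \cdot 16 \left(-3\right) + 2 \left(-1\right) \frac{1}{-21} = 576 \left(-3\right) + 2 \left(-1\right) \left(- \frac{1}{21}\right) = -1728 + \frac{2}{21} = - \frac{36286}{21}$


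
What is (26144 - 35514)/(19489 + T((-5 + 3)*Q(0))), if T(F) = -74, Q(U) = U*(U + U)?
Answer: -1874/3883 ≈ -0.48262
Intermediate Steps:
Q(U) = 2*U² (Q(U) = U*(2*U) = 2*U²)
(26144 - 35514)/(19489 + T((-5 + 3)*Q(0))) = (26144 - 35514)/(19489 - 74) = -9370/19415 = -9370*1/19415 = -1874/3883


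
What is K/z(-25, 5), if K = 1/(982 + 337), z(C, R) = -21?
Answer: -1/27699 ≈ -3.6102e-5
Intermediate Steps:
K = 1/1319 ≈ 0.00075815
K/z(-25, 5) = (1/1319)/(-21) = (1/1319)*(-1/21) = -1/27699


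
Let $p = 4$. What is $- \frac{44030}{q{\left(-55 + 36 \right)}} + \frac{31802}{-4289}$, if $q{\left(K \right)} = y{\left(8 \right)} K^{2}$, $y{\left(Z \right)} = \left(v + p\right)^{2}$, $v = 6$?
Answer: $- \frac{133689687}{15483290} \approx -8.6344$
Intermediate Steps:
$y{\left(Z \right)} = 100$ ($y{\left(Z \right)} = \left(6 + 4\right)^{2} = 10^{2} = 100$)
$q{\left(K \right)} = 100 K^{2}$
$- \frac{44030}{q{\left(-55 + 36 \right)}} + \frac{31802}{-4289} = - \frac{44030}{100 \left(-55 + 36\right)^{2}} + \frac{31802}{-4289} = - \frac{44030}{100 \left(-19\right)^{2}} + 31802 \left(- \frac{1}{4289}\right) = - \frac{44030}{100 \cdot 361} - \frac{31802}{4289} = - \frac{44030}{36100} - \frac{31802}{4289} = \left(-44030\right) \frac{1}{36100} - \frac{31802}{4289} = - \frac{4403}{3610} - \frac{31802}{4289} = - \frac{133689687}{15483290}$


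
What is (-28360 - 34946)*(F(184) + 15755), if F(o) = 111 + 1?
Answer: -1004476302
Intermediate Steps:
F(o) = 112
(-28360 - 34946)*(F(184) + 15755) = (-28360 - 34946)*(112 + 15755) = -63306*15867 = -1004476302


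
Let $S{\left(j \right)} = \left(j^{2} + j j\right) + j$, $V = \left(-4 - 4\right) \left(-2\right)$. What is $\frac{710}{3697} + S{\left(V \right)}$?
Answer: $\frac{1952726}{3697} \approx 528.19$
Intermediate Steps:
$V = 16$ ($V = \left(-8\right) \left(-2\right) = 16$)
$S{\left(j \right)} = j + 2 j^{2}$ ($S{\left(j \right)} = \left(j^{2} + j^{2}\right) + j = 2 j^{2} + j = j + 2 j^{2}$)
$\frac{710}{3697} + S{\left(V \right)} = \frac{710}{3697} + 16 \left(1 + 2 \cdot 16\right) = 710 \cdot \frac{1}{3697} + 16 \left(1 + 32\right) = \frac{710}{3697} + 16 \cdot 33 = \frac{710}{3697} + 528 = \frac{1952726}{3697}$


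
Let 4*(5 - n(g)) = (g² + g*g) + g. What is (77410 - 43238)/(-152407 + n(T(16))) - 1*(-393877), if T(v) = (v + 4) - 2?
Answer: 120186377805/305137 ≈ 3.9388e+5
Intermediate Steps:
T(v) = 2 + v (T(v) = (4 + v) - 2 = 2 + v)
n(g) = 5 - g²/2 - g/4 (n(g) = 5 - ((g² + g*g) + g)/4 = 5 - ((g² + g²) + g)/4 = 5 - (2*g² + g)/4 = 5 - (g + 2*g²)/4 = 5 + (-g²/2 - g/4) = 5 - g²/2 - g/4)
(77410 - 43238)/(-152407 + n(T(16))) - 1*(-393877) = (77410 - 43238)/(-152407 + (5 - (2 + 16)²/2 - (2 + 16)/4)) - 1*(-393877) = 34172/(-152407 + (5 - ½*18² - ¼*18)) + 393877 = 34172/(-152407 + (5 - ½*324 - 9/2)) + 393877 = 34172/(-152407 + (5 - 162 - 9/2)) + 393877 = 34172/(-152407 - 323/2) + 393877 = 34172/(-305137/2) + 393877 = 34172*(-2/305137) + 393877 = -68344/305137 + 393877 = 120186377805/305137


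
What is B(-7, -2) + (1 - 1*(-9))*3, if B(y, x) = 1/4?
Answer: 121/4 ≈ 30.250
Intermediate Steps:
B(y, x) = ¼
B(-7, -2) + (1 - 1*(-9))*3 = ¼ + (1 - 1*(-9))*3 = ¼ + (1 + 9)*3 = ¼ + 10*3 = ¼ + 30 = 121/4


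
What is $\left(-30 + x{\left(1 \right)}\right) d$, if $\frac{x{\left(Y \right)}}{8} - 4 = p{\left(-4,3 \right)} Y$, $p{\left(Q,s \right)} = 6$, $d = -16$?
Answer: $-800$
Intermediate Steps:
$x{\left(Y \right)} = 32 + 48 Y$ ($x{\left(Y \right)} = 32 + 8 \cdot 6 Y = 32 + 48 Y$)
$\left(-30 + x{\left(1 \right)}\right) d = \left(-30 + \left(32 + 48 \cdot 1\right)\right) \left(-16\right) = \left(-30 + \left(32 + 48\right)\right) \left(-16\right) = \left(-30 + 80\right) \left(-16\right) = 50 \left(-16\right) = -800$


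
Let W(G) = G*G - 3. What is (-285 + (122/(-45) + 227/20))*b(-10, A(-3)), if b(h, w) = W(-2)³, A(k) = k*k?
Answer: -9949/36 ≈ -276.36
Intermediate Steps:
W(G) = -3 + G² (W(G) = G² - 3 = -3 + G²)
A(k) = k²
b(h, w) = 1 (b(h, w) = (-3 + (-2)²)³ = (-3 + 4)³ = 1³ = 1)
(-285 + (122/(-45) + 227/20))*b(-10, A(-3)) = (-285 + (122/(-45) + 227/20))*1 = (-285 + (122*(-1/45) + 227*(1/20)))*1 = (-285 + (-122/45 + 227/20))*1 = (-285 + 311/36)*1 = -9949/36*1 = -9949/36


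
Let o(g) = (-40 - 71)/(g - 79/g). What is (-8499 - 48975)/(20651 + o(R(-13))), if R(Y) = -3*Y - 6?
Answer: -58048740/20853847 ≈ -2.7836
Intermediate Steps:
R(Y) = -6 - 3*Y
o(g) = -111/(g - 79/g)
(-8499 - 48975)/(20651 + o(R(-13))) = (-8499 - 48975)/(20651 - 111*(-6 - 3*(-13))/(-79 + (-6 - 3*(-13))²)) = -57474/(20651 - 111*(-6 + 39)/(-79 + (-6 + 39)²)) = -57474/(20651 - 111*33/(-79 + 33²)) = -57474/(20651 - 111*33/(-79 + 1089)) = -57474/(20651 - 111*33/1010) = -57474/(20651 - 111*33*1/1010) = -57474/(20651 - 3663/1010) = -57474/20853847/1010 = -57474*1010/20853847 = -58048740/20853847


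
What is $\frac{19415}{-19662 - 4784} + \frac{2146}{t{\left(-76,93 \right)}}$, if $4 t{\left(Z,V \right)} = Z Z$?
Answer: $\frac{3053232}{4412503} \approx 0.69195$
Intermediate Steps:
$t{\left(Z,V \right)} = \frac{Z^{2}}{4}$ ($t{\left(Z,V \right)} = \frac{Z Z}{4} = \frac{Z^{2}}{4}$)
$\frac{19415}{-19662 - 4784} + \frac{2146}{t{\left(-76,93 \right)}} = \frac{19415}{-19662 - 4784} + \frac{2146}{\frac{1}{4} \left(-76\right)^{2}} = \frac{19415}{-19662 - 4784} + \frac{2146}{\frac{1}{4} \cdot 5776} = \frac{19415}{-24446} + \frac{2146}{1444} = 19415 \left(- \frac{1}{24446}\right) + 2146 \cdot \frac{1}{1444} = - \frac{19415}{24446} + \frac{1073}{722} = \frac{3053232}{4412503}$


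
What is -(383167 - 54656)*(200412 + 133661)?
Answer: -109746655303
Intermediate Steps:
-(383167 - 54656)*(200412 + 133661) = -328511*334073 = -1*109746655303 = -109746655303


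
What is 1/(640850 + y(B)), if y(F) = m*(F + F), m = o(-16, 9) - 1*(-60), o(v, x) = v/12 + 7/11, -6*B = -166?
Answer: 99/63769012 ≈ 1.5525e-6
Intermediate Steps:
B = 83/3 (B = -⅙*(-166) = 83/3 ≈ 27.667)
o(v, x) = 7/11 + v/12 (o(v, x) = v*(1/12) + 7*(1/11) = v/12 + 7/11 = 7/11 + v/12)
m = 1957/33 (m = (7/11 + (1/12)*(-16)) - 1*(-60) = (7/11 - 4/3) + 60 = -23/33 + 60 = 1957/33 ≈ 59.303)
y(F) = 3914*F/33 (y(F) = 1957*(F + F)/33 = 1957*(2*F)/33 = 3914*F/33)
1/(640850 + y(B)) = 1/(640850 + (3914/33)*(83/3)) = 1/(640850 + 324862/99) = 1/(63769012/99) = 99/63769012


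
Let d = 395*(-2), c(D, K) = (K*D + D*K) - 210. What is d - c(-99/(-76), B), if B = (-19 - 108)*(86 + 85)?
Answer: 111997/2 ≈ 55999.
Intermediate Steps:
B = -21717 (B = -127*171 = -21717)
c(D, K) = -210 + 2*D*K (c(D, K) = (D*K + D*K) - 210 = 2*D*K - 210 = -210 + 2*D*K)
d = -790
d - c(-99/(-76), B) = -790 - (-210 + 2*(-99/(-76))*(-21717)) = -790 - (-210 + 2*(-99*(-1/76))*(-21717)) = -790 - (-210 + 2*(99/76)*(-21717)) = -790 - (-210 - 113157/2) = -790 - 1*(-113577/2) = -790 + 113577/2 = 111997/2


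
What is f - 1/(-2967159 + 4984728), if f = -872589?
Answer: -1760508516142/2017569 ≈ -8.7259e+5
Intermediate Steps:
f - 1/(-2967159 + 4984728) = -872589 - 1/(-2967159 + 4984728) = -872589 - 1/2017569 = -1760508516142/2017569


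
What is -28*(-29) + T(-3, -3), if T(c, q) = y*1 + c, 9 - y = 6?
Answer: 812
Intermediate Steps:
y = 3 (y = 9 - 1*6 = 9 - 6 = 3)
T(c, q) = 3 + c (T(c, q) = 3*1 + c = 3 + c)
-28*(-29) + T(-3, -3) = -28*(-29) + (3 - 3) = 812 + 0 = 812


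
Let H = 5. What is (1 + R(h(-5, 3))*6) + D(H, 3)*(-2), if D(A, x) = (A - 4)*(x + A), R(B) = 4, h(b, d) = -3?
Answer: 9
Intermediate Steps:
D(A, x) = (-4 + A)*(A + x)
(1 + R(h(-5, 3))*6) + D(H, 3)*(-2) = (1 + 4*6) + (5**2 - 4*5 - 4*3 + 5*3)*(-2) = (1 + 24) + (25 - 20 - 12 + 15)*(-2) = 25 + 8*(-2) = 25 - 16 = 9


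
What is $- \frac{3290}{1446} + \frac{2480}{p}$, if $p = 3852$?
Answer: $- \frac{378625}{232083} \approx -1.6314$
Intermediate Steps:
$- \frac{3290}{1446} + \frac{2480}{p} = - \frac{3290}{1446} + \frac{2480}{3852} = \left(-3290\right) \frac{1}{1446} + 2480 \cdot \frac{1}{3852} = - \frac{1645}{723} + \frac{620}{963} = - \frac{378625}{232083}$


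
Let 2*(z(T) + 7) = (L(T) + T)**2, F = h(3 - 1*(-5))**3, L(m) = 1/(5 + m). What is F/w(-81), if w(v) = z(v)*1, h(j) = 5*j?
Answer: 147865600/7565557 ≈ 19.545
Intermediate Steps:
F = 64000 (F = (5*(3 - 1*(-5)))**3 = (5*(3 + 5))**3 = (5*8)**3 = 40**3 = 64000)
z(T) = -7 + (T + 1/(5 + T))**2/2 (z(T) = -7 + (1/(5 + T) + T)**2/2 = -7 + (T + 1/(5 + T))**2/2)
w(v) = -7 + (1 + v**2 + 5*v)**2/(2*(5 + v)**2) (w(v) = (-7 + (1 + v**2 + 5*v)**2/(2*(5 + v)**2))*1 = -7 + (1 + v**2 + 5*v)**2/(2*(5 + v)**2))
F/w(-81) = 64000/(-7 + (1 + (-81)**2 + 5*(-81))**2/(2*(5 - 81)**2)) = 64000/(-7 + (1/2)*(1 + 6561 - 405)**2/(-76)**2) = 64000/(-7 + (1/2)*(1/5776)*6157**2) = 64000/(-7 + (1/2)*(1/5776)*37908649) = 64000/(-7 + 37908649/11552) = 64000/(37827785/11552) = 64000*(11552/37827785) = 147865600/7565557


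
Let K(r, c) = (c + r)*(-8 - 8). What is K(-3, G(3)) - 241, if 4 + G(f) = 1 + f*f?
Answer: -289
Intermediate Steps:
G(f) = -3 + f**2 (G(f) = -4 + (1 + f*f) = -4 + (1 + f**2) = -3 + f**2)
K(r, c) = -16*c - 16*r (K(r, c) = (c + r)*(-16) = -16*c - 16*r)
K(-3, G(3)) - 241 = (-16*(-3 + 3**2) - 16*(-3)) - 241 = (-16*(-3 + 9) + 48) - 241 = (-16*6 + 48) - 241 = (-96 + 48) - 241 = -48 - 241 = -289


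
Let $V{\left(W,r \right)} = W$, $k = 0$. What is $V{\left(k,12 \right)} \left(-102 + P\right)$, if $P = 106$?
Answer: $0$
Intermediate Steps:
$V{\left(k,12 \right)} \left(-102 + P\right) = 0 \left(-102 + 106\right) = 0 \cdot 4 = 0$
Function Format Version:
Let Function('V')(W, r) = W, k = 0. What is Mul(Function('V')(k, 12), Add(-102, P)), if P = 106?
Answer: 0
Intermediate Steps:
Mul(Function('V')(k, 12), Add(-102, P)) = Mul(0, Add(-102, 106)) = Mul(0, 4) = 0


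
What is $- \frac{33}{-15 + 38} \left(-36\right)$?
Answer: $\frac{1188}{23} \approx 51.652$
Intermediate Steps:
$- \frac{33}{-15 + 38} \left(-36\right) = - \frac{33}{23} \left(-36\right) = \left(-33\right) \frac{1}{23} \left(-36\right) = \left(- \frac{33}{23}\right) \left(-36\right) = \frac{1188}{23}$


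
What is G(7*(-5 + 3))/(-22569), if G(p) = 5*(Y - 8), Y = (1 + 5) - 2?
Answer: 20/22569 ≈ 0.00088617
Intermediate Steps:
Y = 4 (Y = 6 - 2 = 4)
G(p) = -20 (G(p) = 5*(4 - 8) = 5*(-4) = -20)
G(7*(-5 + 3))/(-22569) = -20/(-22569) = -20*(-1/22569) = 20/22569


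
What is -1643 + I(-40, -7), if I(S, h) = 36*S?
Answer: -3083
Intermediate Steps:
-1643 + I(-40, -7) = -1643 + 36*(-40) = -1643 - 1440 = -3083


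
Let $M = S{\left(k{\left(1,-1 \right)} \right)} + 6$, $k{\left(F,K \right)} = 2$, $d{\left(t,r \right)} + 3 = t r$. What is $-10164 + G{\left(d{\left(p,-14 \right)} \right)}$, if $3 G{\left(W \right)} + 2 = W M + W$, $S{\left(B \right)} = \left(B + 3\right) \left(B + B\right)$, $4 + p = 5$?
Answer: $- \frac{30953}{3} \approx -10318.0$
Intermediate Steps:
$p = 1$ ($p = -4 + 5 = 1$)
$d{\left(t,r \right)} = -3 + r t$ ($d{\left(t,r \right)} = -3 + t r = -3 + r t$)
$S{\left(B \right)} = 2 B \left(3 + B\right)$ ($S{\left(B \right)} = \left(3 + B\right) 2 B = 2 B \left(3 + B\right)$)
$M = 26$ ($M = 2 \cdot 2 \left(3 + 2\right) + 6 = 2 \cdot 2 \cdot 5 + 6 = 20 + 6 = 26$)
$G{\left(W \right)} = - \frac{2}{3} + 9 W$ ($G{\left(W \right)} = - \frac{2}{3} + \frac{W 26 + W}{3} = - \frac{2}{3} + \frac{26 W + W}{3} = - \frac{2}{3} + \frac{27 W}{3} = - \frac{2}{3} + 9 W$)
$-10164 + G{\left(d{\left(p,-14 \right)} \right)} = -10164 + \left(- \frac{2}{3} + 9 \left(-3 - 14\right)\right) = -10164 + \left(- \frac{2}{3} + 9 \left(-17\right)\right) = -10164 - \frac{461}{3} = - \frac{30953}{3}$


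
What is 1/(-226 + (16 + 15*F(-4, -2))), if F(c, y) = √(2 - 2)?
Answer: -1/210 ≈ -0.0047619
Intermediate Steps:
F(c, y) = 0 (F(c, y) = √0 = 0)
1/(-226 + (16 + 15*F(-4, -2))) = 1/(-226 + (16 + 15*0)) = 1/(-226 + (16 + 0)) = 1/(-226 + 16) = 1/(-210) = -1/210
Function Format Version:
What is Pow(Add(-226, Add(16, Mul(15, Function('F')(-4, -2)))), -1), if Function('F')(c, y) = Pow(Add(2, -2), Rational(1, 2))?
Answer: Rational(-1, 210) ≈ -0.0047619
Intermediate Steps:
Function('F')(c, y) = 0 (Function('F')(c, y) = Pow(0, Rational(1, 2)) = 0)
Pow(Add(-226, Add(16, Mul(15, Function('F')(-4, -2)))), -1) = Pow(Add(-226, Add(16, Mul(15, 0))), -1) = Pow(Add(-226, Add(16, 0)), -1) = Pow(Add(-226, 16), -1) = Pow(-210, -1) = Rational(-1, 210)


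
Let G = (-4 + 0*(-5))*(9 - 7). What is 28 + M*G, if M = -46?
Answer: 396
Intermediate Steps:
G = -8 (G = (-4 + 0)*2 = -4*2 = -8)
28 + M*G = 28 - 46*(-8) = 28 + 368 = 396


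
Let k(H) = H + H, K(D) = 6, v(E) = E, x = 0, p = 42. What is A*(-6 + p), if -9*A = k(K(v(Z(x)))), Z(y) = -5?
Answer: -48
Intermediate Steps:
k(H) = 2*H
A = -4/3 (A = -2*6/9 = -⅑*12 = -4/3 ≈ -1.3333)
A*(-6 + p) = -4*(-6 + 42)/3 = -4/3*36 = -48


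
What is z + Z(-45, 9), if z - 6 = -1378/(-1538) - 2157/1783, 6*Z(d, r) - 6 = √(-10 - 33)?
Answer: 9167643/1371127 + I*√43/6 ≈ 6.6862 + 1.0929*I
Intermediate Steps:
Z(d, r) = 1 + I*√43/6 (Z(d, r) = 1 + √(-10 - 33)/6 = 1 + √(-43)/6 = 1 + (I*√43)/6 = 1 + I*√43/6)
z = 7796516/1371127 (z = 6 + (-1378/(-1538) - 2157/1783) = 6 + (-1378*(-1/1538) - 2157*1/1783) = 6 + (689/769 - 2157/1783) = 6 - 430246/1371127 = 7796516/1371127 ≈ 5.6862)
z + Z(-45, 9) = 7796516/1371127 + (1 + I*√43/6) = 9167643/1371127 + I*√43/6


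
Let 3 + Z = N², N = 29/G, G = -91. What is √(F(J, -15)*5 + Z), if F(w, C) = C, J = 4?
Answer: I*√645077/91 ≈ 8.826*I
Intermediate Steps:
N = -29/91 (N = 29/(-91) = 29*(-1/91) = -29/91 ≈ -0.31868)
Z = -24002/8281 (Z = -3 + (-29/91)² = -3 + 841/8281 = -24002/8281 ≈ -2.8984)
√(F(J, -15)*5 + Z) = √(-15*5 - 24002/8281) = √(-75 - 24002/8281) = √(-645077/8281) = I*√645077/91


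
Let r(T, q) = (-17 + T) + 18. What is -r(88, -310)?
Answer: -89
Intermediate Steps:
r(T, q) = 1 + T
-r(88, -310) = -(1 + 88) = -1*89 = -89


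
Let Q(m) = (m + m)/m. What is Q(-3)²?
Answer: 4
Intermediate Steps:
Q(m) = 2 (Q(m) = (2*m)/m = 2)
Q(-3)² = 2² = 4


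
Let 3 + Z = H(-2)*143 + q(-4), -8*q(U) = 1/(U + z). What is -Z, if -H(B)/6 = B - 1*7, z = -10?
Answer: -864529/112 ≈ -7719.0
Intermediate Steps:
q(U) = -1/(8*(-10 + U)) (q(U) = -1/(8*(U - 10)) = -1/(8*(-10 + U)))
H(B) = 42 - 6*B (H(B) = -6*(B - 1*7) = -6*(B - 7) = -6*(-7 + B) = 42 - 6*B)
Z = 864529/112 (Z = -3 + ((42 - 6*(-2))*143 - 1/(-80 + 8*(-4))) = -3 + ((42 + 12)*143 - 1/(-80 - 32)) = -3 + (54*143 - 1/(-112)) = -3 + (7722 - 1*(-1/112)) = -3 + (7722 + 1/112) = -3 + 864865/112 = 864529/112 ≈ 7719.0)
-Z = -1*864529/112 = -864529/112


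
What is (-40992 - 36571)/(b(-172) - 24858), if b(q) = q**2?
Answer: -77563/4726 ≈ -16.412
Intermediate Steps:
(-40992 - 36571)/(b(-172) - 24858) = (-40992 - 36571)/((-172)**2 - 24858) = -77563/(29584 - 24858) = -77563/4726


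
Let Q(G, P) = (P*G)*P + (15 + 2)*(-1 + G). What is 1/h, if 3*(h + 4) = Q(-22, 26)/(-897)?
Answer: 2691/4499 ≈ 0.59813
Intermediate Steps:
Q(G, P) = -17 + 17*G + G*P² (Q(G, P) = (G*P)*P + 17*(-1 + G) = G*P² + (-17 + 17*G) = -17 + 17*G + G*P²)
h = 4499/2691 (h = -4 + ((-17 + 17*(-22) - 22*26²)/(-897))/3 = -4 + ((-17 - 374 - 22*676)*(-1/897))/3 = -4 + ((-17 - 374 - 14872)*(-1/897))/3 = -4 + (-15263*(-1/897))/3 = -4 + (⅓)*(15263/897) = -4 + 15263/2691 = 4499/2691 ≈ 1.6719)
1/h = 1/(4499/2691) = 2691/4499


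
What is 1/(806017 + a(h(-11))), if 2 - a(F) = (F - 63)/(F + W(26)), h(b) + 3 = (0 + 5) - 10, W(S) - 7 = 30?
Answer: 29/23374622 ≈ 1.2407e-6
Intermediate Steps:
W(S) = 37 (W(S) = 7 + 30 = 37)
h(b) = -8 (h(b) = -3 + ((0 + 5) - 10) = -3 + (5 - 10) = -3 - 5 = -8)
a(F) = 2 - (-63 + F)/(37 + F) (a(F) = 2 - (F - 63)/(F + 37) = 2 - (-63 + F)/(37 + F))
1/(806017 + a(h(-11))) = 1/(806017 + (137 - 8)/(37 - 8)) = 1/(806017 + 129/29) = 1/(23374622/29) = 29/23374622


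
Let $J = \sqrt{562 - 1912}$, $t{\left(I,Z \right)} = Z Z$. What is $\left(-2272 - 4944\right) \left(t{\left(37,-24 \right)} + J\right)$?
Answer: $-4156416 - 108240 i \sqrt{6} \approx -4.1564 \cdot 10^{6} - 2.6513 \cdot 10^{5} i$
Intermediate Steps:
$t{\left(I,Z \right)} = Z^{2}$
$J = 15 i \sqrt{6}$ ($J = \sqrt{-1350} = 15 i \sqrt{6} \approx 36.742 i$)
$\left(-2272 - 4944\right) \left(t{\left(37,-24 \right)} + J\right) = \left(-2272 - 4944\right) \left(\left(-24\right)^{2} + 15 i \sqrt{6}\right) = - 7216 \left(576 + 15 i \sqrt{6}\right) = -4156416 - 108240 i \sqrt{6}$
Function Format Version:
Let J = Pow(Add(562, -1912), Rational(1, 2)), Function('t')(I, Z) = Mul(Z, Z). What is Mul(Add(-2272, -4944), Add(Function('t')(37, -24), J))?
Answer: Add(-4156416, Mul(-108240, I, Pow(6, Rational(1, 2)))) ≈ Add(-4.1564e+6, Mul(-2.6513e+5, I))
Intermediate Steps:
Function('t')(I, Z) = Pow(Z, 2)
J = Mul(15, I, Pow(6, Rational(1, 2))) (J = Pow(-1350, Rational(1, 2)) = Mul(15, I, Pow(6, Rational(1, 2))) ≈ Mul(36.742, I))
Mul(Add(-2272, -4944), Add(Function('t')(37, -24), J)) = Mul(Add(-2272, -4944), Add(Pow(-24, 2), Mul(15, I, Pow(6, Rational(1, 2))))) = Mul(-7216, Add(576, Mul(15, I, Pow(6, Rational(1, 2))))) = Add(-4156416, Mul(-108240, I, Pow(6, Rational(1, 2))))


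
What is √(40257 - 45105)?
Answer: 4*I*√303 ≈ 69.628*I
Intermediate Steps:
√(40257 - 45105) = √(-4848) = 4*I*√303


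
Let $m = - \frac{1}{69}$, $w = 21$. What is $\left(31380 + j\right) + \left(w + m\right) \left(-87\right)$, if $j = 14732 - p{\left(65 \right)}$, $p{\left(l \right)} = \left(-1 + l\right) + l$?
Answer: $\frac{1015617}{23} \approx 44157.0$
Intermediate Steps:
$m = - \frac{1}{69}$ ($m = \left(-1\right) \frac{1}{69} = - \frac{1}{69} \approx -0.014493$)
$p{\left(l \right)} = -1 + 2 l$
$j = 14603$ ($j = 14732 - \left(-1 + 2 \cdot 65\right) = 14732 - \left(-1 + 130\right) = 14732 - 129 = 14603$)
$\left(31380 + j\right) + \left(w + m\right) \left(-87\right) = \left(31380 + 14603\right) + \left(21 - \frac{1}{69}\right) \left(-87\right) = 45983 + \frac{1448}{69} \left(-87\right) = 45983 - \frac{41992}{23} = \frac{1015617}{23}$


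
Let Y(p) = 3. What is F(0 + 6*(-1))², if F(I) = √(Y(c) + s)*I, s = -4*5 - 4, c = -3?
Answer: -756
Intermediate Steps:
s = -24 (s = -20 - 4 = -24)
F(I) = I*I*√21 (F(I) = √(3 - 24)*I = √(-21)*I = (I*√21)*I = I*I*√21)
F(0 + 6*(-1))² = (I*(0 + 6*(-1))*√21)² = (I*(0 - 6)*√21)² = (I*(-6)*√21)² = (-6*I*√21)² = -756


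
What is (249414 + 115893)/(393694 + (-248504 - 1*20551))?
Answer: 365307/124639 ≈ 2.9309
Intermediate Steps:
(249414 + 115893)/(393694 + (-248504 - 1*20551)) = 365307/(393694 + (-248504 - 20551)) = 365307/(393694 - 269055) = 365307/124639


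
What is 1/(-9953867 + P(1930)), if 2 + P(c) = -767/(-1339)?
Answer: -103/1025248448 ≈ -1.0046e-7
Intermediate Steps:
P(c) = -147/103 (P(c) = -2 - 767/(-1339) = -2 - 767*(-1/1339) = -2 + 59/103 = -147/103)
1/(-9953867 + P(1930)) = 1/(-9953867 - 147/103) = 1/(-1025248448/103) = -103/1025248448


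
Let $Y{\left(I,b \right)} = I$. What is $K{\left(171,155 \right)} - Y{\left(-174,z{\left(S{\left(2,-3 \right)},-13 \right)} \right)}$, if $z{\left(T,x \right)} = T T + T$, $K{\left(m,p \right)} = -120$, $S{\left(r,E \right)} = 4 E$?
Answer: $54$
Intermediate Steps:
$z{\left(T,x \right)} = T + T^{2}$ ($z{\left(T,x \right)} = T^{2} + T = T + T^{2}$)
$K{\left(171,155 \right)} - Y{\left(-174,z{\left(S{\left(2,-3 \right)},-13 \right)} \right)} = -120 - -174 = -120 + 174 = 54$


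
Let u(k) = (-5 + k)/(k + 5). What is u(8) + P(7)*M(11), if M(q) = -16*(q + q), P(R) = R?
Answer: -32029/13 ≈ -2463.8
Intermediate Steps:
M(q) = -32*q
u(k) = (-5 + k)/(5 + k)
u(8) + P(7)*M(11) = (-5 + 8)/(5 + 8) + 7*(-32*11) = 3/13 + 7*(-352) = (1/13)*3 - 2464 = 3/13 - 2464 = -32029/13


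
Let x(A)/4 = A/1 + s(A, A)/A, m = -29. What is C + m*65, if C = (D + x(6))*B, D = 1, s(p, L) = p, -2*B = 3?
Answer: -3857/2 ≈ -1928.5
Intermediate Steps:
B = -3/2 (B = -½*3 = -3/2 ≈ -1.5000)
x(A) = 4 + 4*A (x(A) = 4*(A/1 + A/A) = 4*(A*1 + 1) = 4*(A + 1) = 4*(1 + A) = 4 + 4*A)
C = -87/2 (C = (1 + (4 + 4*6))*(-3/2) = (1 + (4 + 24))*(-3/2) = (1 + 28)*(-3/2) = 29*(-3/2) = -87/2 ≈ -43.500)
C + m*65 = -87/2 - 29*65 = -87/2 - 1885 = -3857/2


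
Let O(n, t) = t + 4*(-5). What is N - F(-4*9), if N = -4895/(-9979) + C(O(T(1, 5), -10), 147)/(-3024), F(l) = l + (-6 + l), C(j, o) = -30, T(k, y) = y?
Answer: 394811423/5029416 ≈ 78.500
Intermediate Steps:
O(n, t) = -20 + t (O(n, t) = t - 20 = -20 + t)
F(l) = -6 + 2*l
N = 2516975/5029416 (N = -4895/(-9979) - 30/(-3024) = -4895*(-1/9979) - 30*(-1/3024) = 4895/9979 + 5/504 = 2516975/5029416 ≈ 0.50045)
N - F(-4*9) = 2516975/5029416 - (-6 + 2*(-4*9)) = 2516975/5029416 - (-6 + 2*(-36)) = 2516975/5029416 - (-6 - 72) = 2516975/5029416 - 1*(-78) = 2516975/5029416 + 78 = 394811423/5029416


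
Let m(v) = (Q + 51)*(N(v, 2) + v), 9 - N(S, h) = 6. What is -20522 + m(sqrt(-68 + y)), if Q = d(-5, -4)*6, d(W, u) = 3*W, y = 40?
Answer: -20639 - 78*I*sqrt(7) ≈ -20639.0 - 206.37*I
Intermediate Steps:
N(S, h) = 3 (N(S, h) = 9 - 1*6 = 9 - 6 = 3)
Q = -90 (Q = (3*(-5))*6 = -15*6 = -90)
m(v) = -117 - 39*v (m(v) = (-90 + 51)*(3 + v) = -39*(3 + v) = -117 - 39*v)
-20522 + m(sqrt(-68 + y)) = -20522 + (-117 - 39*sqrt(-68 + 40)) = -20522 + (-117 - 78*I*sqrt(7)) = -20639 - 78*I*sqrt(7)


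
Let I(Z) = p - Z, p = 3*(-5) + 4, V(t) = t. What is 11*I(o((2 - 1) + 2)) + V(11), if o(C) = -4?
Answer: -66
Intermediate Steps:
p = -11 (p = -15 + 4 = -11)
I(Z) = -11 - Z
11*I(o((2 - 1) + 2)) + V(11) = 11*(-11 - 1*(-4)) + 11 = 11*(-11 + 4) + 11 = 11*(-7) + 11 = -77 + 11 = -66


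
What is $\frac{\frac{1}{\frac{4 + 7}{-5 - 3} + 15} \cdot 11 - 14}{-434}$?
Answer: $\frac{719}{23653} \approx 0.030398$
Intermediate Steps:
$\frac{\frac{1}{\frac{4 + 7}{-5 - 3} + 15} \cdot 11 - 14}{-434} = \left(\frac{1}{\frac{11}{-8} + 15} \cdot 11 - 14\right) \left(- \frac{1}{434}\right) = \left(\frac{1}{11 \left(- \frac{1}{8}\right) + 15} \cdot 11 - 14\right) \left(- \frac{1}{434}\right) = \left(\frac{1}{- \frac{11}{8} + 15} \cdot 11 - 14\right) \left(- \frac{1}{434}\right) = \left(\frac{1}{\frac{109}{8}} \cdot 11 - 14\right) \left(- \frac{1}{434}\right) = \left(\frac{8}{109} \cdot 11 - 14\right) \left(- \frac{1}{434}\right) = \left(\frac{88}{109} - 14\right) \left(- \frac{1}{434}\right) = \left(- \frac{1438}{109}\right) \left(- \frac{1}{434}\right) = \frac{719}{23653}$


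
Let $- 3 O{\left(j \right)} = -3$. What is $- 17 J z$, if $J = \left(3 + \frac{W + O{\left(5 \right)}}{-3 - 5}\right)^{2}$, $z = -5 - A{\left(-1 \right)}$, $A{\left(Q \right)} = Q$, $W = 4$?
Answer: $\frac{6137}{16} \approx 383.56$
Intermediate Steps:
$O{\left(j \right)} = 1$ ($O{\left(j \right)} = \left(- \frac{1}{3}\right) \left(-3\right) = 1$)
$z = -4$ ($z = -5 - -1 = -5 + 1 = -4$)
$J = \frac{361}{64}$ ($J = \left(3 + \frac{4 + 1}{-3 - 5}\right)^{2} = \left(3 + \frac{5}{-8}\right)^{2} = \left(3 + 5 \left(- \frac{1}{8}\right)\right)^{2} = \left(3 - \frac{5}{8}\right)^{2} = \left(\frac{19}{8}\right)^{2} = \frac{361}{64} \approx 5.6406$)
$- 17 J z = \left(-17\right) \frac{361}{64} \left(-4\right) = \left(- \frac{6137}{64}\right) \left(-4\right) = \frac{6137}{16}$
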